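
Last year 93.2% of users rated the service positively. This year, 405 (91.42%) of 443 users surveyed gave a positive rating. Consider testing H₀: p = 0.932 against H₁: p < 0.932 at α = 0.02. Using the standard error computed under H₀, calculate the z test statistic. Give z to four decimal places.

z = -1.4864

p̂ = 405/443 ≈ 0.914221.
SE = √(p₀(1−p₀)/n) = √(0.063376/443) = 0.011961.
z = (0.914221 − 0.932)/0.011961 = -0.017779/0.011961 = -1.4864.
p-value = P(Z < -1.486) ≈ 0.0686. With α = 0.02, fail to reject H₀.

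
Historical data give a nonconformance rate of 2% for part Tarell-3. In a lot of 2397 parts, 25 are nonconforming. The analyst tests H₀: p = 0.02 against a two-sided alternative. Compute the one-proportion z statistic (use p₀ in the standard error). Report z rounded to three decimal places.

z = -3.347

p̂ = 25/2397 = 0.0104297.
Standard error under H₀: √(0.02×0.98/2397) = 0.0028595.
z = (0.0104297 − 0.02)/0.0028595 = -0.0095703/0.0028595 = -3.347.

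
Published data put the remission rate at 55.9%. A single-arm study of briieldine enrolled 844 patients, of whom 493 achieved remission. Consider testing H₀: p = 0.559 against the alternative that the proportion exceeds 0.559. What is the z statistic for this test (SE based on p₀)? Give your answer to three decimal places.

z = 1.470

p̂ = 493/844 ≈ 0.58412.
Under H₀, SE = √(0.559·0.441/844) = √(0.000292084) = 0.01709.
z = (0.58412 − 0.559)/0.01709 = 0.02512/0.01709 = 1.470.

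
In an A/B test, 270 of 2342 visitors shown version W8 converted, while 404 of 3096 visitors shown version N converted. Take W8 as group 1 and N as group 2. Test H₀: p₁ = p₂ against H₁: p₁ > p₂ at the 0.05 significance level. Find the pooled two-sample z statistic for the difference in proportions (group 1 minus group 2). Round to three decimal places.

z = -1.685

p̂₁ = 270/2342 = 0.11529, p̂₂ = 404/3096 = 0.13049.
Pooled p̂ = (270+404)/(2342+3096) = 674/5438 = 0.12394.
SE = √(p̂(1−p̂)(1/n₁+1/n₂)) = √(0.12394·0.87606·0.000749983) = √(8.14338e-05) = 0.00902.
z = (0.11529 − 0.13049)/0.00902 = -0.01520/0.00902 = -1.685.
p-value = P(Z > -1.685) ≈ 0.9540, so at α = 0.05 we fail to reject H₀.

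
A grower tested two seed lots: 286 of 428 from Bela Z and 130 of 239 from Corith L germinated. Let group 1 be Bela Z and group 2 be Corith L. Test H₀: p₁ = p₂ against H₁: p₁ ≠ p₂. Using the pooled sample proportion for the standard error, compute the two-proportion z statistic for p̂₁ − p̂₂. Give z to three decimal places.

z = 3.177

p̂₁ = 286/428 = 0.66822, p̂₂ = 130/239 = 0.54393.
Pooled p̂ = (286+130)/(428+239) = 416/667 = 0.62369.
SE = √(0.234701 × 0.00652055) = 0.03912.
z = (0.66822 − 0.54393)/0.03912 = 0.12429/0.03912 = 3.177.
p-value = 2·P(Z > 3.177) ≈ 0.0015.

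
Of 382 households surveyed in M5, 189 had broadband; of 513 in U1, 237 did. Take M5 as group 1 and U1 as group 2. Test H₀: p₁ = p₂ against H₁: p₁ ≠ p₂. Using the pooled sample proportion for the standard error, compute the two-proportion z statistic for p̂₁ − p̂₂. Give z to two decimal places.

z = 0.97

p̂₁ = 189/382 ≈ 0.4948, p̂₂ = 237/513 ≈ 0.4620.
Pooled p̂ = (189+237)/(382+513) = 426/895 = 0.4760.
SE = √(p̂(1−p̂)(1/n₁+1/n₂)) = √(0.4760·0.5240·0.00456712) = √(0.00113914) = 0.0338.
z = (0.4948 − 0.4620)/0.0338 = 0.0328/0.0338 = 0.97.
p-value = 2·P(Z > 0.971) ≈ 0.3315.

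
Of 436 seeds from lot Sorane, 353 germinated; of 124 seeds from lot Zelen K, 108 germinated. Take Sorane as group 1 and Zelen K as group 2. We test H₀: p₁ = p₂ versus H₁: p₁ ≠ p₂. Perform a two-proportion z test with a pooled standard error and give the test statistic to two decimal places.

p̂₁ = 353/436 ≈ 0.8096, p̂₂ = 108/124 ≈ 0.8710.
Pooled p̂ = (353+108)/(436+124) = 461/560 = 0.8232.
SE = √(p̂(1−p̂)(1/n₁+1/n₂)) = √(0.8232·0.1768·0.0103581) = √(0.00150744) = 0.0388.
z = (0.8096 − 0.8710)/0.0388 = -0.0614/0.0388 = -1.58.
p-value = 2·P(Z > 1.580) ≈ 0.1142.

z = -1.58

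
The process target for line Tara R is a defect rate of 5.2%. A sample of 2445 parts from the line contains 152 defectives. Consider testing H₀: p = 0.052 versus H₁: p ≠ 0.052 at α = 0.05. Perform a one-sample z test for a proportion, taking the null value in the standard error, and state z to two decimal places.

p̂ = 152/2445 = 0.062168.
Under H₀, SE = √(0.052·0.948/2445) = √(2.0162e-05) = 0.004490.
z = (0.062168 − 0.052)/0.004490 = 0.010168/0.004490 = 2.26.
Two-sided p-value ≈ 2·Φ(−2.264) = 0.0235, so at α = 0.05 we reject H₀.

z = 2.26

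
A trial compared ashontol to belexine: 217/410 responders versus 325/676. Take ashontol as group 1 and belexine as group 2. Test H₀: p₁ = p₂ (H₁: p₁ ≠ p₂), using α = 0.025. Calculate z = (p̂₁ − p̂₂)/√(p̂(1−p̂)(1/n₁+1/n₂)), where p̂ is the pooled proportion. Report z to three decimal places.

z = 1.550

p̂₁ = 217/410 = 0.52927, p̂₂ = 325/676 = 0.48077.
Pooled p̂ = (217+325)/(410+676) = 542/1086 = 0.49908.
SE = √(0.249999 × 0.00391831) = 0.03130.
z = (0.52927 − 0.48077)/0.03130 = 0.04850/0.03130 = 1.550.
p-value = 2·P(Z > 1.550) ≈ 0.1212, so at α = 0.025 we fail to reject H₀.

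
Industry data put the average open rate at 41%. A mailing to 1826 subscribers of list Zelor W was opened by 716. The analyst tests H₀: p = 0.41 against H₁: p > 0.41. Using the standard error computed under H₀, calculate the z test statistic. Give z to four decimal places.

p̂ = 716/1826 = 0.392114.
Under H₀, SE = √(0.41·0.59/1826) = √(0.000132475) = 0.011510.
z = (0.392114 − 0.41)/0.011510 = -0.017886/0.011510 = -1.5540.
p-value = P(Z > -1.554) ≈ 0.9399.

z = -1.5540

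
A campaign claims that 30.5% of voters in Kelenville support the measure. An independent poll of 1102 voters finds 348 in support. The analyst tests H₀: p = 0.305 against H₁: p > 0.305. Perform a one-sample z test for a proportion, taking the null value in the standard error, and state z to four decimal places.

p̂ = 348/1102 = 0.315789.
SE = √(p₀(1−p₀)/n) = √(0.21198/1102) = 0.013869.
z = (0.315789 − 0.305)/0.013869 = 0.010789/0.013869 = 0.7779.

z = 0.7779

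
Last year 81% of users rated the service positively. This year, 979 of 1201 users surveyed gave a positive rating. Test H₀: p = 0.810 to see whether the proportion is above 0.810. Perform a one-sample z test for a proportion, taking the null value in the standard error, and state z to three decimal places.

p̂ = 979/1201 ≈ 0.81515.
SE = √(p₀(1−p₀)/n) = √(0.1539/1201) = 0.01132.
z = (0.81515 − 0.81)/0.01132 = 0.00515/0.01132 = 0.455.
p-value = P(Z > 0.455) ≈ 0.3244.

z = 0.455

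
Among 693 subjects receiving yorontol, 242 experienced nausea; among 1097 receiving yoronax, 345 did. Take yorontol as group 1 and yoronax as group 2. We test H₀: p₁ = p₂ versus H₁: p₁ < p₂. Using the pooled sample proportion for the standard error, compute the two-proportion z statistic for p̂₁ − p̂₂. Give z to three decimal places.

p̂₁ = 242/693 ≈ 0.34921, p̂₂ = 345/1097 ≈ 0.31449.
Pooled p̂ = (242+345)/(693+1097) = 587/1790 = 0.32793.
SE = √(p̂(1−p̂)(1/n₁+1/n₂)) = √(0.32793·0.67207·0.00235458) = √(0.000518932) = 0.02278.
z = (0.34921 − 0.31449)/0.02278 = 0.03472/0.02278 = 1.524.

z = 1.524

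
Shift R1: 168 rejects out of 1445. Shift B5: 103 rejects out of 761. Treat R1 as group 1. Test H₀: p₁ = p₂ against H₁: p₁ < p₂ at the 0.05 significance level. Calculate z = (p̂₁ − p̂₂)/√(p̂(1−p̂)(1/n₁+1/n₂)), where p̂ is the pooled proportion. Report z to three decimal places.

p̂₁ = 168/1445 = 0.116263, p̂₂ = 103/761 = 0.135348.
Pooled p̂ = (168+103)/(1445+761) = 271/2206 = 0.122847.
SE = √(p̂(1−p̂)(1/n₁+1/n₂)) = √(0.122847·0.877153·0.0020061) = √(0.000216168) = 0.014703.
z = (0.116263 − 0.135348)/0.014703 = -0.019085/0.014703 = -1.298.
p-value = P(Z < -1.298) ≈ 0.0971. With α = 0.05, fail to reject H₀.

z = -1.298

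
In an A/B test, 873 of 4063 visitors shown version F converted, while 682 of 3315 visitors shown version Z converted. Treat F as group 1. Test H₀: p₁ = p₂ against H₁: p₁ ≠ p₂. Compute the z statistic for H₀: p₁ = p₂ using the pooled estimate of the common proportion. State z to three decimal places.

p̂₁ = 873/4063 ≈ 0.21487, p̂₂ = 682/3315 ≈ 0.20573.
Pooled p̂ = (873+682)/(4063+3315) = 1555/7378 = 0.21076.
SE = √(p̂(1−p̂)(1/n₁+1/n₂)) = √(0.21076·0.78924·0.000547783) = √(9.11188e-05) = 0.00955.
z = (0.21487 − 0.20573)/0.00955 = 0.00914/0.00955 = 0.957.

z = 0.957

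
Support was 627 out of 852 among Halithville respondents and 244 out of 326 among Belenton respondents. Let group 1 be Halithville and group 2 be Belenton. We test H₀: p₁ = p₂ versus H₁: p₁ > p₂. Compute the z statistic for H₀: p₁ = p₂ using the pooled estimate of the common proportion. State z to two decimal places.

z = -0.44

p̂₁ = 627/852 ≈ 0.7359, p̂₂ = 244/326 ≈ 0.7485.
Pooled p̂ = (627+244)/(852+326) = 871/1178 = 0.7394.
SE = √(p̂(1−p̂)(1/n₁+1/n₂)) = √(0.7394·0.2606·0.00424119) = √(0.000817248) = 0.0286.
z = (0.7359 − 0.7485)/0.0286 = -0.0126/0.0286 = -0.44.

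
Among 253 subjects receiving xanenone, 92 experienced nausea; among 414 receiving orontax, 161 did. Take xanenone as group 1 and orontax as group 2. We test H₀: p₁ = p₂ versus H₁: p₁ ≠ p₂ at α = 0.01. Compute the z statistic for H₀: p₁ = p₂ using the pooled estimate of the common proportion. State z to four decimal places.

z = -0.6522

p̂₁ = 92/253 ≈ 0.363636, p̂₂ = 161/414 ≈ 0.388889.
Pooled p̂ = (92+161)/(253+414) = 253/667 = 0.379310.
SE = √(p̂(1−p̂)(1/n₁+1/n₂)) = √(0.379310·0.620690·0.00636803) = √(0.00149925) = 0.038720.
z = (0.363636 − 0.388889)/0.038720 = -0.025253/0.038720 = -0.6522.
Two-sided p-value ≈ 2·Φ(−0.652) = 0.5143, so at α = 0.01 we fail to reject H₀.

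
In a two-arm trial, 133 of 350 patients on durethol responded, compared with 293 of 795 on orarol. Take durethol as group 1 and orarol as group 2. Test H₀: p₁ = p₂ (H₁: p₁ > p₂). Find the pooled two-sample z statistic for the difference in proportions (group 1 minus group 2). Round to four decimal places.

z = 0.3692

p̂₁ = 133/350 = 0.380000, p̂₂ = 293/795 = 0.368553.
Pooled p̂ = (133+293)/(350+795) = 426/1145 = 0.372052.
SE = √(0.233629 × 0.004115) = 0.031006.
z = (0.380000 − 0.368553)/0.031006 = 0.011447/0.031006 = 0.3692.
p-value = P(Z > 0.369) ≈ 0.3560.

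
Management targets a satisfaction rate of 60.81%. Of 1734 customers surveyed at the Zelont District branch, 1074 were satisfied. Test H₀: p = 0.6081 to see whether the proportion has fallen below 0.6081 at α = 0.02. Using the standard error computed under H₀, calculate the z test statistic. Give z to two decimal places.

z = 0.96

p̂ = 1074/1734 = 0.61938.
Standard error under H₀: √(0.6081×0.3919/1734) = 0.01172.
z = (0.61938 − 0.6081)/0.01172 = 0.01128/0.01172 = 0.96.
p-value = P(Z < 0.962) ≈ 0.8320, so at α = 0.02 we fail to reject H₀.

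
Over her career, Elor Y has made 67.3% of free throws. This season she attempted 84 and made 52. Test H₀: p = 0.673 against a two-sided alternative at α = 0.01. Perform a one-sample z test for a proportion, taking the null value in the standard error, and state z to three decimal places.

z = -1.054

p̂ = 52/84 = 0.61905.
Under H₀, SE = √(0.673·0.327/84) = √(0.00261989) = 0.05118.
z = (0.61905 − 0.673)/0.05118 = -0.05395/0.05118 = -1.054.
Two-sided p-value ≈ 2·Φ(−1.054) = 0.2919. With α = 0.01, fail to reject H₀.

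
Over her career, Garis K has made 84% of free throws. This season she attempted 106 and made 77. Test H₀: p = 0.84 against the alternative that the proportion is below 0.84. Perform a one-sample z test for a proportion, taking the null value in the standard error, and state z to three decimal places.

z = -3.190

p̂ = 77/106 ≈ 0.72642.
Standard error under H₀: √(0.84×0.16/106) = 0.03561.
z = (0.72642 − 0.84)/0.03561 = -0.11358/0.03561 = -3.190.
p-value = P(Z < -3.190) ≈ 0.0007.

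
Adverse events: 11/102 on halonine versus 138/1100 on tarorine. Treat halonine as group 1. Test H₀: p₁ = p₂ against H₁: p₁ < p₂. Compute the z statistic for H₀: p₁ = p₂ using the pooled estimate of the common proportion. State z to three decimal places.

z = -0.516

p̂₁ = 11/102 = 0.10784, p̂₂ = 138/1100 = 0.12545.
Pooled p̂ = (11+138)/(102+1100) = 149/1202 = 0.12396.
SE = √(0.108594 × 0.010713) = 0.03411.
z = (0.10784 − 0.12545)/0.03411 = -0.01761/0.03411 = -0.516.
p-value = P(Z < -0.516) ≈ 0.3028.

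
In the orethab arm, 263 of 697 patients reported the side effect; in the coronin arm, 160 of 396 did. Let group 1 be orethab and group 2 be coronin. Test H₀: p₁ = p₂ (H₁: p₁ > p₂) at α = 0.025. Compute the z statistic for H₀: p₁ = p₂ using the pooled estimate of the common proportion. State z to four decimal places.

p̂₁ = 263/697 ≈ 0.377331, p̂₂ = 160/396 ≈ 0.404040.
Pooled p̂ = (263+160)/(697+396) = 423/1093 = 0.387008.
SE = √(p̂(1−p̂)(1/n₁+1/n₂)) = √(0.387008·0.612992·0.00395997) = √(0.000939436) = 0.030650.
z = (0.377331 − 0.404040)/0.030650 = -0.026709/0.030650 = -0.8714.
p-value = P(Z > -0.871) ≈ 0.8082; since p > α = 0.025, fail to reject H₀.

z = -0.8714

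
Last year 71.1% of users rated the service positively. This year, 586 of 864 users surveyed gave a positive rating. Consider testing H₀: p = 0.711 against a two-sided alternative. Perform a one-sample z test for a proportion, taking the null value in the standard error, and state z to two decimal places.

p̂ = 586/864 ≈ 0.67824.
Under H₀, SE = √(0.711·0.289/864) = √(0.000237823) = 0.01542.
z = (0.67824 − 0.711)/0.01542 = -0.03276/0.01542 = -2.12.
p-value = 2·P(Z > 2.124) ≈ 0.0336.

z = -2.12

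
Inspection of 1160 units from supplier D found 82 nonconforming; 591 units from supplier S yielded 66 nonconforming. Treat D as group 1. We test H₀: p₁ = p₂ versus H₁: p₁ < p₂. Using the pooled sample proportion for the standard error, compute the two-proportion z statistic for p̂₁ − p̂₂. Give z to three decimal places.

p̂₁ = 82/1160 = 0.07069, p̂₂ = 66/591 = 0.11168.
Pooled p̂ = (82+66)/(1160+591) = 148/1751 = 0.08452.
SE = √(0.077379 × 0.00255412) = 0.01406.
z = (0.07069 − 0.11168)/0.01406 = -0.04099/0.01406 = -2.915.
p-value = P(Z < -2.915) ≈ 0.0018.

z = -2.915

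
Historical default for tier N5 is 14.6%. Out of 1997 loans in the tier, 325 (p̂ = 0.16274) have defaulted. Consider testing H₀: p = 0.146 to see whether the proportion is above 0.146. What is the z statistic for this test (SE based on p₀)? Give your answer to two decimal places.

p̂ = 325/1997 = 0.16274.
Standard error under H₀: √(0.146×0.854/1997) = 0.00790.
z = (0.16274 − 0.146)/0.00790 = 0.01674/0.00790 = 2.12.

z = 2.12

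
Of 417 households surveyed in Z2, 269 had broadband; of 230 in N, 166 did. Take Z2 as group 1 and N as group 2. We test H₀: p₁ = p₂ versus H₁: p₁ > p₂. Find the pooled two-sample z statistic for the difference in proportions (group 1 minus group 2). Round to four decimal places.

p̂₁ = 269/417 = 0.6450839, p̂₂ = 166/230 = 0.7217391.
Pooled p̂ = (269+166)/(417+230) = 435/647 = 0.6723338.
SE = √(p̂(1−p̂)(1/n₁+1/n₂)) = √(0.6723338·0.3276662·0.00674591) = √(0.00148613) = 0.0385504.
z = (0.6450839 − 0.7217391)/0.0385504 = -0.0766552/0.0385504 = -1.9884.

z = -1.9884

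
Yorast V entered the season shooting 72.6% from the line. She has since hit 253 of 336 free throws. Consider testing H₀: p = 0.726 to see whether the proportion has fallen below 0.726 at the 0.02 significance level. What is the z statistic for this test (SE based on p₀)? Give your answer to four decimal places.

z = 1.1087

p̂ = 253/336 ≈ 0.752976.
SE = √(p₀(1−p₀)/n) = √(0.19892/336) = 0.024332.
z = (0.752976 − 0.726)/0.024332 = 0.026976/0.024332 = 1.1087.
p-value = P(Z < 1.109) ≈ 0.8662, so at α = 0.02 we fail to reject H₀.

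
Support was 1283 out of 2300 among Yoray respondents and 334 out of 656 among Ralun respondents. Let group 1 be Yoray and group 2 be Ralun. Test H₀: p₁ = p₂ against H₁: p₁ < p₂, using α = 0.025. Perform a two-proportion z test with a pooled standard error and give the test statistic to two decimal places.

p̂₁ = 1283/2300 ≈ 0.5578, p̂₂ = 334/656 ≈ 0.5091.
Pooled p̂ = (1283+334)/(2300+656) = 1617/2956 = 0.5470.
SE = √(0.247789 × 0.00195917) = 0.0220.
z = (0.5578 − 0.5091)/0.0220 = 0.0487/0.0220 = 2.21.
p-value = P(Z < 2.209) ≈ 0.9864, so at α = 0.025 we fail to reject H₀.

z = 2.21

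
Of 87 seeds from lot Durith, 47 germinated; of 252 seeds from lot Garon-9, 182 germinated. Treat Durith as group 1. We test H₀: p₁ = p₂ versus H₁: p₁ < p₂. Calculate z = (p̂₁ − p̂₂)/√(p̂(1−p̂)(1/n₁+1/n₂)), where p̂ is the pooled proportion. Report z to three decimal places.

p̂₁ = 47/87 ≈ 0.54023, p̂₂ = 182/252 ≈ 0.72222.
Pooled p̂ = (47+182)/(87+252) = 229/339 = 0.67552.
SE = √(p̂(1−p̂)(1/n₁+1/n₂)) = √(0.67552·0.32448·0.0154625) = √(0.00338929) = 0.05822.
z = (0.54023 − 0.72222)/0.05822 = -0.18199/0.05822 = -3.126.
p-value = P(Z < -3.126) ≈ 0.0009.

z = -3.126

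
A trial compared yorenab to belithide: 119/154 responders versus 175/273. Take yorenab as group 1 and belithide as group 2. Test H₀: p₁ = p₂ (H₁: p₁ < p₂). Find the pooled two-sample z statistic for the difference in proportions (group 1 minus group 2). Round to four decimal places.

z = 2.8219

p̂₁ = 119/154 ≈ 0.772727, p̂₂ = 175/273 ≈ 0.641026.
Pooled p̂ = (119+175)/(154+273) = 294/427 = 0.688525.
SE = √(p̂(1−p̂)(1/n₁+1/n₂)) = √(0.688525·0.311475·0.0101565) = √(0.00217815) = 0.046671.
z = (0.772727 − 0.641026)/0.046671 = 0.131701/0.046671 = 2.8219.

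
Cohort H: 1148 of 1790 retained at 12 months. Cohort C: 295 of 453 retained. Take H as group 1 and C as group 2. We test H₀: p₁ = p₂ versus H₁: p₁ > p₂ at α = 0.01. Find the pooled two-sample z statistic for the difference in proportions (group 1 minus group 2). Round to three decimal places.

p̂₁ = 1148/1790 ≈ 0.64134, p̂₂ = 295/453 ≈ 0.65121.
Pooled p̂ = (1148+295)/(1790+453) = 1443/2243 = 0.64333.
SE = √(0.229455 × 0.00276616) = 0.02519.
z = (0.64134 − 0.65121)/0.02519 = -0.00987/0.02519 = -0.392.
p-value = P(Z > -0.392) ≈ 0.6524. With α = 0.01, fail to reject H₀.

z = -0.392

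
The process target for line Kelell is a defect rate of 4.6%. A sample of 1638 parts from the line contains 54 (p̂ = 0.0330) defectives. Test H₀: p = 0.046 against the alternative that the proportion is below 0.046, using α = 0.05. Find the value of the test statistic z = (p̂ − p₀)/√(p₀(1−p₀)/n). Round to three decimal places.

p̂ = 54/1638 = 0.032967.
Under H₀, SE = √(0.046·0.954/1638) = √(2.67912e-05) = 0.005176.
z = (0.032967 − 0.046)/0.005176 = -0.013033/0.005176 = -2.518.
p-value = P(Z < -2.518) ≈ 0.0059; since p < α = 0.05, reject H₀.

z = -2.518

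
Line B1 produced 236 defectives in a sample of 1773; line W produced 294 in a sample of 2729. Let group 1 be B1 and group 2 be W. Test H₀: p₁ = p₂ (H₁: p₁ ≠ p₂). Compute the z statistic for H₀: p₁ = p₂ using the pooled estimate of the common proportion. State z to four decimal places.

z = 2.5813

p̂₁ = 236/1773 = 0.1331077, p̂₂ = 294/2729 = 0.1077318.
Pooled p̂ = (236+294)/(1773+2729) = 530/4502 = 0.1177255.
SE = √(p̂(1−p̂)(1/n₁+1/n₂)) = √(0.1177255·0.8822745·0.00093045) = √(9.66423e-05) = 0.0098307.
z = (0.1331077 − 0.1077318)/0.0098307 = 0.0253759/0.0098307 = 2.5813.
p-value = 2·P(Z > 2.581) ≈ 0.0098.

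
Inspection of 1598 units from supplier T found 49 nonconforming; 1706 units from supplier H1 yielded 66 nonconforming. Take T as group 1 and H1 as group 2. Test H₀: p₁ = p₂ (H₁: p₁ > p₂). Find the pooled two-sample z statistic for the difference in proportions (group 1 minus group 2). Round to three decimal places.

z = -1.257

p̂₁ = 49/1598 = 0.030663, p̂₂ = 66/1706 = 0.038687.
Pooled p̂ = (49+66)/(1598+1706) = 115/3304 = 0.034806.
SE = √(p̂(1−p̂)(1/n₁+1/n₂)) = √(0.034806·0.965194·0.00121195) = √(4.07152e-05) = 0.006381.
z = (0.030663 − 0.038687)/0.006381 = -0.008024/0.006381 = -1.257.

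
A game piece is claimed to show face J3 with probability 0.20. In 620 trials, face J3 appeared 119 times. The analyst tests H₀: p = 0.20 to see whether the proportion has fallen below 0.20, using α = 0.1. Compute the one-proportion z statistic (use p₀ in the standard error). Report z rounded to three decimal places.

z = -0.502

p̂ = 119/620 = 0.19194.
SE = √(p₀(1−p₀)/n) = √(0.16/620) = 0.01606.
z = (0.19194 − 0.2)/0.01606 = -0.00806/0.01606 = -0.502.
p-value = P(Z < -0.502) ≈ 0.3078; since p > α = 0.1, fail to reject H₀.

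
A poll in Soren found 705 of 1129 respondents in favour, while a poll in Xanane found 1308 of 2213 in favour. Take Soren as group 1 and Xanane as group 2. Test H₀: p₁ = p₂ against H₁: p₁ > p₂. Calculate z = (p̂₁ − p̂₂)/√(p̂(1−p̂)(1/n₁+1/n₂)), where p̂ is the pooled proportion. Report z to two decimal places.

z = 1.87

p̂₁ = 705/1129 ≈ 0.62445, p̂₂ = 1308/2213 ≈ 0.59105.
Pooled p̂ = (705+1308)/(1129+2213) = 2013/3342 = 0.60233.
SE = √(0.239528 × 0.00133761) = 0.01790.
z = (0.62445 − 0.59105)/0.01790 = 0.03340/0.01790 = 1.87.
p-value = P(Z > 1.866) ≈ 0.0310.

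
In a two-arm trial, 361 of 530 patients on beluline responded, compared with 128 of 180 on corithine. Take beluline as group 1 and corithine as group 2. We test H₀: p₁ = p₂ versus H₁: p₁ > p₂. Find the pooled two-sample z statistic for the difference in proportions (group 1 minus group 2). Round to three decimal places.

p̂₁ = 361/530 = 0.68113, p̂₂ = 128/180 = 0.71111.
Pooled p̂ = (361+128)/(530+180) = 489/710 = 0.68873.
SE = √(0.21438 × 0.00744235) = 0.03994.
z = (0.68113 − 0.71111)/0.03994 = -0.02998/0.03994 = -0.751.
p-value = P(Z > -0.751) ≈ 0.7735.

z = -0.751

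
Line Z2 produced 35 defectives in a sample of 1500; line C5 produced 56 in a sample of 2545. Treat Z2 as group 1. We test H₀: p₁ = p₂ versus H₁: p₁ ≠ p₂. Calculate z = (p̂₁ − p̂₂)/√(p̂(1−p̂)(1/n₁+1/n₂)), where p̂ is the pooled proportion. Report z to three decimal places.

z = 0.275

p̂₁ = 35/1500 = 0.02333, p̂₂ = 56/2545 = 0.02200.
Pooled p̂ = (35+56)/(1500+2545) = 91/4045 = 0.02250.
SE = √(p̂(1−p̂)(1/n₁+1/n₂)) = √(0.02250·0.97750·0.00105959) = √(2.33013e-05) = 0.00483.
z = (0.02333 − 0.02200)/0.00483 = 0.00133/0.00483 = 0.275.
p-value = 2·P(Z > 0.275) ≈ 0.7830.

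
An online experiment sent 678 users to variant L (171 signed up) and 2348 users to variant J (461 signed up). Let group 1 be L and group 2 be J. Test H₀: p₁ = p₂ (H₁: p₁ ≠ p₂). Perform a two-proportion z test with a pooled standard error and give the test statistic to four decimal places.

z = 3.1528

p̂₁ = 171/678 ≈ 0.2522124, p̂₂ = 461/2348 ≈ 0.1963373.
Pooled p̂ = (171+461)/(678+2348) = 632/3026 = 0.2088566.
SE = √(0.165236 × 0.00190082) = 0.0177224.
z = (0.2522124 − 0.1963373)/0.0177224 = 0.0558751/0.0177224 = 3.1528.
Two-sided p-value ≈ 2·Φ(−3.153) = 0.0016.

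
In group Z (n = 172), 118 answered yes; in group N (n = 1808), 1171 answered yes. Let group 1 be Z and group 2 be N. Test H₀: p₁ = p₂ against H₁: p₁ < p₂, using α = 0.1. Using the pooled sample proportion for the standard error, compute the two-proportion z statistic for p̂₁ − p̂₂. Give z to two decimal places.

z = 1.01

p̂₁ = 118/172 ≈ 0.6860, p̂₂ = 1171/1808 ≈ 0.6477.
Pooled p̂ = (118+1171)/(172+1808) = 1289/1980 = 0.6510.
SE = √(p̂(1−p̂)(1/n₁+1/n₂)) = √(0.6510·0.3490·0.00636705) = √(0.00144657) = 0.0380.
z = (0.6860 − 0.6477)/0.0380 = 0.0383/0.0380 = 1.01.
p-value = P(Z < 1.009) ≈ 0.8435, so at α = 0.1 we fail to reject H₀.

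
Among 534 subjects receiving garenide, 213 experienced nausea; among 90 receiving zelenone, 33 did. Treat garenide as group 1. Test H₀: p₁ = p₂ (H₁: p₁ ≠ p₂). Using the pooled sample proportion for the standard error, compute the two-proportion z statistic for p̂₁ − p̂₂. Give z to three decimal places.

z = 0.578

p̂₁ = 213/534 = 0.39888, p̂₂ = 33/90 = 0.36667.
Pooled p̂ = (213+33)/(534+90) = 246/624 = 0.39423.
SE = √(0.238813 × 0.0129838) = 0.05568.
z = (0.39888 − 0.36667)/0.05568 = 0.03221/0.05568 = 0.578.
Two-sided p-value ≈ 2·Φ(−0.578) = 0.5630.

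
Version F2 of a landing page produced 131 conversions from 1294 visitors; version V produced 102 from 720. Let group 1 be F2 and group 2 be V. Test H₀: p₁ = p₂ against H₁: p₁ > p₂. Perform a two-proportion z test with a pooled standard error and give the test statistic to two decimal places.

z = -2.72

p̂₁ = 131/1294 ≈ 0.1012, p̂₂ = 102/720 ≈ 0.1417.
Pooled p̂ = (131+102)/(1294+720) = 233/2014 = 0.1157.
SE = √(0.102306 × 0.00216169) = 0.0149.
z = (0.1012 − 0.1417)/0.0149 = -0.0405/0.0149 = -2.72.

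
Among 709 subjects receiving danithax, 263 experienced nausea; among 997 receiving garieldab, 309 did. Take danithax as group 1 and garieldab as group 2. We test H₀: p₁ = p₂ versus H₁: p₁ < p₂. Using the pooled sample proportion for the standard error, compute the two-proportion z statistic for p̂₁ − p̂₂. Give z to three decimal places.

z = 2.631

p̂₁ = 263/709 = 0.37094, p̂₂ = 309/997 = 0.30993.
Pooled p̂ = (263+309)/(709+997) = 572/1706 = 0.33529.
SE = √(p̂(1−p̂)(1/n₁+1/n₂)) = √(0.33529·0.66471·0.00241345) = √(0.000537884) = 0.02319.
z = (0.37094 − 0.30993)/0.02319 = 0.06101/0.02319 = 2.631.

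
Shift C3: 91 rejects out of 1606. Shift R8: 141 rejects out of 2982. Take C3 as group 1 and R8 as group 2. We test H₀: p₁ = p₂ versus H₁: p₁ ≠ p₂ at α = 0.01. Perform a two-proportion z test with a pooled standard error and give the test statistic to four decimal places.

z = 1.3829

p̂₁ = 91/1606 ≈ 0.056663, p̂₂ = 141/2982 ≈ 0.047284.
Pooled p̂ = (91+141)/(1606+2982) = 232/4588 = 0.050567.
SE = √(p̂(1−p̂)(1/n₁+1/n₂)) = √(0.050567·0.949433·0.00095801) = √(4.59938e-05) = 0.006782.
z = (0.056663 − 0.047284)/0.006782 = 0.009379/0.006782 = 1.3829.
Two-sided p-value ≈ 2·Φ(−1.383) = 0.1667; since p > α = 0.01, fail to reject H₀.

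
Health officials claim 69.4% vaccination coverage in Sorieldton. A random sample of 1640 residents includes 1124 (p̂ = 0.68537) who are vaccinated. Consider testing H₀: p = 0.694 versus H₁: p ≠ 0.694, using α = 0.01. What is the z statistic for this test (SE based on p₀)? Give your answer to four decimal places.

p̂ = 1124/1640 ≈ 0.685366.
Under H₀, SE = √(0.694·0.306/1640) = √(0.00012949) = 0.011379.
z = (0.685366 − 0.694)/0.011379 = -0.008634/0.011379 = -0.7588.
Two-sided p-value ≈ 2·Φ(−0.759) = 0.4480, so at α = 0.01 we fail to reject H₀.

z = -0.7588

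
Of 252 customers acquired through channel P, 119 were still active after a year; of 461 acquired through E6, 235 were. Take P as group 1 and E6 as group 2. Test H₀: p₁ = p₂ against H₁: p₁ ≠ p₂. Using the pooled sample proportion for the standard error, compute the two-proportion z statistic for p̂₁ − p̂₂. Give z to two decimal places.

p̂₁ = 119/252 = 0.4722, p̂₂ = 235/461 = 0.5098.
Pooled p̂ = (119+235)/(252+461) = 354/713 = 0.4965.
SE = √(p̂(1−p̂)(1/n₁+1/n₂)) = √(0.4965·0.5035·0.00613745) = √(0.00153429) = 0.0392.
z = (0.4722 − 0.5098)/0.0392 = -0.0376/0.0392 = -0.96.
p-value = 2·P(Z > 0.958) ≈ 0.3379.

z = -0.96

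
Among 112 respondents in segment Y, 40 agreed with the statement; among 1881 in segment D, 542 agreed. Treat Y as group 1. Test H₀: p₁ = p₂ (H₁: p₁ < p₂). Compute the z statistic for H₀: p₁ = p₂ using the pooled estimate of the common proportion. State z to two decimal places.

p̂₁ = 40/112 = 0.3571, p̂₂ = 542/1881 = 0.2881.
Pooled p̂ = (40+542)/(112+1881) = 582/1993 = 0.2920.
SE = √(p̂(1−p̂)(1/n₁+1/n₂)) = √(0.2920·0.7080·0.0094602) = √(0.00195585) = 0.0442.
z = (0.3571 − 0.2881)/0.0442 = 0.0690/0.0442 = 1.56.
p-value = P(Z < 1.560) ≈ 0.9406.

z = 1.56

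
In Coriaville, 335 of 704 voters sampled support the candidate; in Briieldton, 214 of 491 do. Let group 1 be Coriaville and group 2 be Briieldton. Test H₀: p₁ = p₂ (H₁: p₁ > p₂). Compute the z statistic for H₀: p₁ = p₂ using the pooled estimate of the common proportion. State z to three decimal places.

z = 1.365

p̂₁ = 335/704 = 0.47585, p̂₂ = 214/491 = 0.43585.
Pooled p̂ = (335+214)/(704+491) = 549/1195 = 0.45941.
SE = √(p̂(1−p̂)(1/n₁+1/n₂)) = √(0.45941·0.54059·0.00345711) = √(0.000858584) = 0.02930.
z = (0.47585 − 0.43585)/0.02930 = 0.04000/0.02930 = 1.365.
p-value = P(Z > 1.365) ≈ 0.0861.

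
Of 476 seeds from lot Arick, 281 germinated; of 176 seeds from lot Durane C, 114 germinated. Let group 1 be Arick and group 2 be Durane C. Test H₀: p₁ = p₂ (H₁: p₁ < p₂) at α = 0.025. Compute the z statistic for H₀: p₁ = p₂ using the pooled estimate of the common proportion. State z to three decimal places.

z = -1.331

p̂₁ = 281/476 = 0.59034, p̂₂ = 114/176 = 0.64773.
Pooled p̂ = (281+114)/(476+176) = 395/652 = 0.60583.
SE = √(0.2388 × 0.00778266) = 0.04311.
z = (0.59034 − 0.64773)/0.04311 = -0.05739/0.04311 = -1.331.
p-value = P(Z < -1.331) ≈ 0.0916. With α = 0.025, fail to reject H₀.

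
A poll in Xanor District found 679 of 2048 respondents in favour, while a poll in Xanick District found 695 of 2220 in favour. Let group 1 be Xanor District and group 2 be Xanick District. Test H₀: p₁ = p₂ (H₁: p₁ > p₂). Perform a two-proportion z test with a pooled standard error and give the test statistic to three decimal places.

p̂₁ = 679/2048 = 0.33154, p̂₂ = 695/2220 = 0.31306.
Pooled p̂ = (679+695)/(2048+2220) = 1374/4268 = 0.32193.
SE = √(p̂(1−p̂)(1/n₁+1/n₂)) = √(0.32193·0.67807·0.000938732) = √(0.000204917) = 0.01431.
z = (0.33154 − 0.31306)/0.01431 = 0.01848/0.01431 = 1.291.
p-value = P(Z > 1.291) ≈ 0.0984.

z = 1.291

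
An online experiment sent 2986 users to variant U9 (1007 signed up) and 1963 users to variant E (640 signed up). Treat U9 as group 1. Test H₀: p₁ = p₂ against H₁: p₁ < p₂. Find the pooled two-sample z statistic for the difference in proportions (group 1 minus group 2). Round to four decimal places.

p̂₁ = 1007/2986 ≈ 0.337240, p̂₂ = 640/1963 ≈ 0.326032.
Pooled p̂ = (1007+640)/(2986+1963) = 1647/4949 = 0.332795.
SE = √(p̂(1−p̂)(1/n₁+1/n₂)) = √(0.332795·0.667205·0.000844321) = √(0.000187475) = 0.013692.
z = (0.337240 − 0.326032)/0.013692 = 0.011208/0.013692 = 0.8186.
p-value = P(Z < 0.819) ≈ 0.7935.

z = 0.8186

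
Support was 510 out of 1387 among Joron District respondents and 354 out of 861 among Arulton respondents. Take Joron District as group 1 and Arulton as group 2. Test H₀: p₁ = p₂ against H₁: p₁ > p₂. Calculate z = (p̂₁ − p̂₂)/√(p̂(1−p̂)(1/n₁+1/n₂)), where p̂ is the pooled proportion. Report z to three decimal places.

p̂₁ = 510/1387 = 0.367700, p̂₂ = 354/861 = 0.411150.
Pooled p̂ = (510+354)/(1387+861) = 864/2248 = 0.384342.
SE = √(p̂(1−p̂)(1/n₁+1/n₂)) = √(0.384342·0.615658·0.00188242) = √(0.000445424) = 0.021105.
z = (0.367700 − 0.411150)/0.021105 = -0.043450/0.021105 = -2.059.

z = -2.059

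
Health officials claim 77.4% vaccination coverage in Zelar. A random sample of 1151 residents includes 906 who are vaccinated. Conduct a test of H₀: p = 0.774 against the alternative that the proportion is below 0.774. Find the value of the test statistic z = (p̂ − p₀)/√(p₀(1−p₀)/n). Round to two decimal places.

z = 1.07

p̂ = 906/1151 ≈ 0.7871.
Under H₀, SE = √(0.774·0.226/1151) = √(0.000151976) = 0.0123.
z = (0.7871 − 0.774)/0.0123 = 0.0131/0.0123 = 1.07.
p-value = P(Z < 1.066) ≈ 0.8568.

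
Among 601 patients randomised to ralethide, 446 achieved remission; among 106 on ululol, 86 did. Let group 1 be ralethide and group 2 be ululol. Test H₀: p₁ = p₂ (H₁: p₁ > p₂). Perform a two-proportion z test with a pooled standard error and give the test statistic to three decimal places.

z = -1.523

p̂₁ = 446/601 = 0.74210, p̂₂ = 86/106 = 0.81132.
Pooled p̂ = (446+86)/(601+106) = 532/707 = 0.75248.
SE = √(0.186256 × 0.0110979) = 0.04546.
z = (0.74210 − 0.81132)/0.04546 = -0.06922/0.04546 = -1.523.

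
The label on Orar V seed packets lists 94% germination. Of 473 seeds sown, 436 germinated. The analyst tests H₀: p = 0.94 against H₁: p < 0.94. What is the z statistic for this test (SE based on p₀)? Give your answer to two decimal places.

p̂ = 436/473 = 0.9218.
Under H₀, SE = √(0.94·0.06/473) = √(0.000119239) = 0.0109.
z = (0.9218 − 0.94)/0.0109 = -0.0182/0.0109 = -1.67.

z = -1.67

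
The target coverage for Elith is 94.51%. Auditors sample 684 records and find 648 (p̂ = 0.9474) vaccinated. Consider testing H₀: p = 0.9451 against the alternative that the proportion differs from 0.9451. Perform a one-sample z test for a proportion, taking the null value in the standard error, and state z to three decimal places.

p̂ = 648/684 = 0.947368.
Standard error under H₀: √(0.9451×0.0549/684) = 0.008710.
z = (0.947368 − 0.9451)/0.008710 = 0.002268/0.008710 = 0.260.
p-value = 2·P(Z > 0.260) ≈ 0.7945.

z = 0.260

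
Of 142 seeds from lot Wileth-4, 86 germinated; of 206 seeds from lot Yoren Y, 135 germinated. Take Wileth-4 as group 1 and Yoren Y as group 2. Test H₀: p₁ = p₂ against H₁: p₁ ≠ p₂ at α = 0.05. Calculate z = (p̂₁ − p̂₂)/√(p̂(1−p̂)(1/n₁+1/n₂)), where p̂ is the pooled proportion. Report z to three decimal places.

z = -0.947

p̂₁ = 86/142 ≈ 0.60563, p̂₂ = 135/206 ≈ 0.65534.
Pooled p̂ = (86+135)/(142+206) = 221/348 = 0.63506.
SE = √(0.231759 × 0.0118966) = 0.05251.
z = (0.60563 − 0.65534)/0.05251 = -0.04971/0.05251 = -0.947.
Two-sided p-value ≈ 2·Φ(−0.947) = 0.3438. With α = 0.05, fail to reject H₀.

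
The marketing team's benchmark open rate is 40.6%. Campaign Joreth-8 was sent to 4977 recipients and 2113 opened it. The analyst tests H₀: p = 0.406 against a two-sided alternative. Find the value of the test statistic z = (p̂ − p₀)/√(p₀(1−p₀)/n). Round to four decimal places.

p̂ = 2113/4977 = 0.424553.
SE = √(p₀(1−p₀)/n) = √(0.24116/4977) = 0.006961.
z = (0.424553 − 0.406)/0.006961 = 0.018553/0.006961 = 2.6653.

z = 2.6653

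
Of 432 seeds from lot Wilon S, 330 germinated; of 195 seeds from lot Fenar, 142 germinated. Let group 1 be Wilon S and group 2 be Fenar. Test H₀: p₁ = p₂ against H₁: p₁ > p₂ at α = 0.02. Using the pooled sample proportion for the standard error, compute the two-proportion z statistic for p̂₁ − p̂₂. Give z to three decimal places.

z = 0.959

p̂₁ = 330/432 = 0.76389, p̂₂ = 142/195 = 0.72821.
Pooled p̂ = (330+142)/(432+195) = 472/627 = 0.75279.
SE = √(0.186097 × 0.00744302) = 0.03722.
z = (0.76389 − 0.72821)/0.03722 = 0.03568/0.03722 = 0.959.
p-value = P(Z > 0.959) ≈ 0.1688, so at α = 0.02 we fail to reject H₀.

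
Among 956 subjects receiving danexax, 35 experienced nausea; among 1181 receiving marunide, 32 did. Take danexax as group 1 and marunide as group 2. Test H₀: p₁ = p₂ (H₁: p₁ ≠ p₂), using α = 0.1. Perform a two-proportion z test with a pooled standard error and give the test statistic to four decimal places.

z = 1.2550

p̂₁ = 35/956 = 0.0366109, p̂₂ = 32/1181 = 0.0270957.
Pooled p̂ = (35+32)/(956+1181) = 67/2137 = 0.0313524.
SE = √(p̂(1−p̂)(1/n₁+1/n₂)) = √(0.0313524·0.9686476·0.00189277) = √(5.74821e-05) = 0.0075817.
z = (0.0366109 − 0.0270957)/0.0075817 = 0.0095152/0.0075817 = 1.2550.
p-value = 2·P(Z > 1.255) ≈ 0.2095, so at α = 0.1 we fail to reject H₀.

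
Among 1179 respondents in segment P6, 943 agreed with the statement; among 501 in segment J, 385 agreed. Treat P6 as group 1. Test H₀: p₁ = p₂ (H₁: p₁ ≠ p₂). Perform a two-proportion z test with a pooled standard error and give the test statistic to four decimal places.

z = 1.4452

p̂₁ = 943/1179 = 0.799830, p̂₂ = 385/501 = 0.768463.
Pooled p̂ = (943+385)/(1179+501) = 1328/1680 = 0.790476.
SE = √(0.165624 × 0.00284418) = 0.021704.
z = (0.799830 − 0.768463)/0.021704 = 0.031367/0.021704 = 1.4452.
Two-sided p-value ≈ 2·Φ(−1.445) = 0.1484.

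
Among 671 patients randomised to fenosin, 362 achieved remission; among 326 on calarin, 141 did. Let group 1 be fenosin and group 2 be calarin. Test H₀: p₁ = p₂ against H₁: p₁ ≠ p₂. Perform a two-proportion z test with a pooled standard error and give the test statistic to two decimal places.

z = 3.17

p̂₁ = 362/671 = 0.5395, p̂₂ = 141/326 = 0.4325.
Pooled p̂ = (362+141)/(671+326) = 503/997 = 0.5045.
SE = √(0.24998 × 0.0045578) = 0.0338.
z = (0.5395 − 0.4325)/0.0338 = 0.1070/0.0338 = 3.17.
p-value = 2·P(Z > 3.169) ≈ 0.0015.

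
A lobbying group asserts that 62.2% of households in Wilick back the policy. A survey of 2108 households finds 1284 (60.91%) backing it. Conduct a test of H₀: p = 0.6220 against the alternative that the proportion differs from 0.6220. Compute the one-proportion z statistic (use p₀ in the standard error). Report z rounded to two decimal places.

p̂ = 1284/2108 ≈ 0.6091.
Under H₀, SE = √(0.622·0.378/2108) = √(0.000111535) = 0.0106.
z = (0.6091 − 0.622)/0.0106 = -0.0129/0.0106 = -1.22.

z = -1.22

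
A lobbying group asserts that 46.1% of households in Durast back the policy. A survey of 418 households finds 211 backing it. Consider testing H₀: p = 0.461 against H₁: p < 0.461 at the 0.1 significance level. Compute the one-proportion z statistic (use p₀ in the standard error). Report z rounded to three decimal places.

p̂ = 211/418 ≈ 0.50478.
Standard error under H₀: √(0.461×0.539/418) = 0.02438.
z = (0.50478 − 0.461)/0.02438 = 0.04378/0.02438 = 1.796.
p-value = P(Z < 1.796) ≈ 0.9637. With α = 0.1, fail to reject H₀.

z = 1.796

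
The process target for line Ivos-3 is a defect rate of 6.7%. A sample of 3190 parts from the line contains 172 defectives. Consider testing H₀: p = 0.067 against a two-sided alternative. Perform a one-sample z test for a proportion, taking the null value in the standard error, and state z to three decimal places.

z = -2.955

p̂ = 172/3190 ≈ 0.053918.
Under H₀, SE = √(0.067·0.933/3190) = √(1.95959e-05) = 0.004427.
z = (0.053918 − 0.067)/0.004427 = -0.013082/0.004427 = -2.955.
Two-sided p-value ≈ 2·Φ(−2.955) = 0.0031.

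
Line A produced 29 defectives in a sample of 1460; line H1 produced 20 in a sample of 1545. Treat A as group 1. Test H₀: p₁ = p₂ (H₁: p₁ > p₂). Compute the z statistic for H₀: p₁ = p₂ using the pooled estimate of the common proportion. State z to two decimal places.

z = 1.50

p̂₁ = 29/1460 = 0.01986, p̂₂ = 20/1545 = 0.01294.
Pooled p̂ = (29+20)/(1460+1545) = 49/3005 = 0.01631.
SE = √(p̂(1−p̂)(1/n₁+1/n₂)) = √(0.01631·0.98369·0.00133218) = √(2.13685e-05) = 0.00462.
z = (0.01986 − 0.01294)/0.00462 = 0.00692/0.00462 = 1.50.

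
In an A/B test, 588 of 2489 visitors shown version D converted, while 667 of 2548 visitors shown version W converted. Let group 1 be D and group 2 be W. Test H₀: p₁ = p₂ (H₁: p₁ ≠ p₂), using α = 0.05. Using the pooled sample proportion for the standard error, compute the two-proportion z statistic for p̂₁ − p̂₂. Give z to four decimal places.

z = -2.0948

p̂₁ = 588/2489 ≈ 0.2362395, p̂₂ = 667/2548 ≈ 0.2617739.
Pooled p̂ = (588+667)/(2489+2548) = 1255/5037 = 0.2491562.
SE = √(p̂(1−p̂)(1/n₁+1/n₂)) = √(0.2491562·0.7508438·0.000794232) = √(0.000148583) = 0.0121895.
z = (0.2362395 − 0.2617739)/0.0121895 = -0.0255344/0.0121895 = -2.0948.
p-value = 2·P(Z > 2.095) ≈ 0.0362. With α = 0.05, reject H₀.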